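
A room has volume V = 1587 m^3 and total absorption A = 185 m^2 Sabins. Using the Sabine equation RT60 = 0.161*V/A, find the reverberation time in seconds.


RT60 = 0.161 * 1587 / 185 = 1.3811 s


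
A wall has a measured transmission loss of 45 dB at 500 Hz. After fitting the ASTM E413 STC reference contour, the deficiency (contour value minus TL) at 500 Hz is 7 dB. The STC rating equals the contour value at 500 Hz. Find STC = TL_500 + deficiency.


By ASTM E413, STC = value of the fitted reference contour at 500 Hz.
Contour value at 500 Hz = TL_500 + deficiency = 45 + 7 = 52
STC = 52


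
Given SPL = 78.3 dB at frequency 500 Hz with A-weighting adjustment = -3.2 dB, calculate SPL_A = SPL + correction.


A-weighting table: 500 Hz -> -3.2 dB correction
SPL_A = SPL + correction = 78.3 + (-3.2) = 75.1 dBA


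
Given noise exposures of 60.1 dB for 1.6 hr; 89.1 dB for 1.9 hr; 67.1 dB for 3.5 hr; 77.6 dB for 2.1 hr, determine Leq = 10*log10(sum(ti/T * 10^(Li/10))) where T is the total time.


T_total = 1.6 + 1.9 + 3.5 + 2.1 = 9.1 hr
(1.6/9.1) * 10^(60.1/10) = 179920
(1.9/9.1) * 10^(89.1/10) = 1.69712e+08
(3.5/9.1) * 10^(67.1/10) = 1.97254e+06
(2.1/9.1) * 10^(77.6/10) = 1.32794e+07
Sum = 179920 + 1.69712e+08 + 1.97254e+06 + 1.32794e+07 = 1.85144e+08
Leq = 10*log10(1.85144e+08) = 82.675 dB


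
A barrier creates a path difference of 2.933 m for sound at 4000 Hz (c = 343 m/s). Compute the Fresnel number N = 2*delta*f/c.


N = 2*delta*f/c = 2*delta/lambda, where lambda = c/f
lambda = 343 / 4000 = 0.08575 m
N = 2 * 2.933 / 0.08575 = 68.408


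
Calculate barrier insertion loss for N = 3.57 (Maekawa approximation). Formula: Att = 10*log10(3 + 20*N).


3 + 20*N = 3 + 20*3.57 = 74.4
Att = 10*log10(74.4) = 18.716 dB


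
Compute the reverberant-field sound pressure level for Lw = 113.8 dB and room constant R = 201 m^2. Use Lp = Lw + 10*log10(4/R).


4/R = 4/201 = 0.0199005
Lp = 113.8 + 10*log10(0.0199005) = 96.789 dB


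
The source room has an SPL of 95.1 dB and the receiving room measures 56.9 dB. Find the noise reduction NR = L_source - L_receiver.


NR = L_source - L_receiver (difference between source and receiving room levels)
NR = 95.1 - 56.9 = 38.2 dB


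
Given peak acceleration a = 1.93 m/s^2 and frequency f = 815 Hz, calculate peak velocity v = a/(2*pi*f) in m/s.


omega = 2*pi*f = 2*pi*815 = 5120.8 rad/s
v = a / omega = 1.93 / 5120.8 = 0.00037689 m/s


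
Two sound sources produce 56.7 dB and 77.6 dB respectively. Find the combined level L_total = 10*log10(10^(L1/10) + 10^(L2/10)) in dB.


10^(56.7/10) = 467735
10^(77.6/10) = 5.7544e+07
Sum = 467735 + 5.7544e+07 = 5.80117e+07
L_total = 10*log10(5.80117e+07) = 77.635 dB


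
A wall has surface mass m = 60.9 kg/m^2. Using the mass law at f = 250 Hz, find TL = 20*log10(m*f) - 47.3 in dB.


m * f = 60.9 * 250 = 15225
20*log10(15225) = 83.6511 dB
TL = 83.6511 - 47.3 = 36.351 dB


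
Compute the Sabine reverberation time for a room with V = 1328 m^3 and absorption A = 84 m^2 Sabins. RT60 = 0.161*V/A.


RT60 = 0.161 * 1328 / 84 = 2.5453 s


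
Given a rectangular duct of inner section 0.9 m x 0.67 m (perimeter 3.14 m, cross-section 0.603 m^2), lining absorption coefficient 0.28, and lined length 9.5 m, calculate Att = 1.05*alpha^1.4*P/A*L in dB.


alpha^1.4 = 0.28^1.4 = 0.168276
Attenuation rate = 1.05 * alpha^1.4 * P / A
= 1.05 * 0.168276 * 3.14 / 0.603 = 0.920076 dB/m
Total Att = 0.920076 * 9.5 = 8.7407 dB


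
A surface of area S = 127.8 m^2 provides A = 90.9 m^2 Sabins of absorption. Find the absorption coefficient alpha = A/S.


Absorption coefficient = absorbed power / incident power
alpha = A / S = 90.9 / 127.8 = 0.71127


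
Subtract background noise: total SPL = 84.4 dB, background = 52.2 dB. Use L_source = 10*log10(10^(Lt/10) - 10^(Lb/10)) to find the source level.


10^(84.4/10) = 2.75423e+08
10^(52.2/10) = 165959
Difference = 2.75423e+08 - 165959 = 2.75257e+08
L_source = 10*log10(2.75257e+08) = 84.397 dB


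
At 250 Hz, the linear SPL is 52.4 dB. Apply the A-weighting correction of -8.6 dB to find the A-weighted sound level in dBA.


A-weighting table: 250 Hz -> -8.6 dB correction
SPL_A = SPL + correction = 52.4 + (-8.6) = 43.8 dBA


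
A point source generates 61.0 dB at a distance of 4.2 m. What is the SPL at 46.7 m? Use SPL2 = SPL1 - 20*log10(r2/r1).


r2/r1 = 46.7/4.2 = 11.119
Correction = 20*log10(11.119) = 20.9213 dB
SPL2 = 61.0 - 20.9213 = 40.079 dB


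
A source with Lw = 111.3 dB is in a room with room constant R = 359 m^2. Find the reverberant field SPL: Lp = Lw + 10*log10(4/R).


4/R = 4/359 = 0.0111421
Lp = 111.3 + 10*log10(0.0111421) = 91.77 dB


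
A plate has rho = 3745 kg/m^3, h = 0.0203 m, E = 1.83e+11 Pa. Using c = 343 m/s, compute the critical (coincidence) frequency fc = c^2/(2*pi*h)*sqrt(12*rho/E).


12*rho/E = 12*3745/1.83e+11 = 2.45574e-07
sqrt(12*rho/E) = sqrt(2.45574e-07) = 0.000495554
c^2/(2*pi*h) = 343^2/(2*pi*0.0203) = 922385
fc = 922385 * 0.000495554 = 457.09 Hz


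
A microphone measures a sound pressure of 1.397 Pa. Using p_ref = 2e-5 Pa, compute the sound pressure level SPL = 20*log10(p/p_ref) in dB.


p / p_ref = 1.397 / 2e-5 = 69850
SPL = 20 * log10(69850) = 96.883 dB


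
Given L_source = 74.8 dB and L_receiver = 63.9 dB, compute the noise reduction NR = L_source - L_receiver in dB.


NR = L_source - L_receiver (difference between source and receiving room levels)
NR = 74.8 - 63.9 = 10.9 dB


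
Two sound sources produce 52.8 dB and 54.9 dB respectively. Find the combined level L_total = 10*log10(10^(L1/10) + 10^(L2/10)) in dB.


10^(52.8/10) = 190546
10^(54.9/10) = 309030
Sum = 190546 + 309030 = 499576
L_total = 10*log10(499576) = 56.986 dB


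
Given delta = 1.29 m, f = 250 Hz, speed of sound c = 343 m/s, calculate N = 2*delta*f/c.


N = 2*delta*f/c = 2*delta/lambda, where lambda = c/f
lambda = 343 / 250 = 1.372 m
N = 2 * 1.29 / 1.372 = 1.8805


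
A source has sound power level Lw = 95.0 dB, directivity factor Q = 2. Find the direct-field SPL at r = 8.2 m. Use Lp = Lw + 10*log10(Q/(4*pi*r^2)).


4*pi*r^2 = 4*pi*8.2^2 = 844.963 m^2
Q / (4*pi*r^2) = 2 / 844.963 = 0.00236697
Lp = 95.0 + 10*log10(0.00236697) = 68.742 dB


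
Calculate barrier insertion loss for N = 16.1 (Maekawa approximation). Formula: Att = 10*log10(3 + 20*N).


3 + 20*N = 3 + 20*16.1 = 325
Att = 10*log10(325) = 25.119 dB


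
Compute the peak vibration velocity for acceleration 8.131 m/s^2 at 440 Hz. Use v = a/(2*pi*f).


omega = 2*pi*f = 2*pi*440 = 2764.6 rad/s
v = a / omega = 8.131 / 2764.6 = 0.0029411 m/s


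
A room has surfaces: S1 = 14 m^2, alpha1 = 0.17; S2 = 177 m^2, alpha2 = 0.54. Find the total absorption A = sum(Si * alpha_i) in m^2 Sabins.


14 * 0.17 = 2.38
177 * 0.54 = 95.58
A_total = 2.38 + 95.58 = 97.96 m^2


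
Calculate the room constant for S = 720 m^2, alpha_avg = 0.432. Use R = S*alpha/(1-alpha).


R = 720 * 0.432 / (1 - 0.432) = 547.61 m^2


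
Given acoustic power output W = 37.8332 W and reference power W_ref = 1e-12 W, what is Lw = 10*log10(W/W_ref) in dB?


W / W_ref = 37.8332 / 1e-12 = 3.78332e+13
Lw = 10 * log10(3.78332e+13) = 135.78 dB


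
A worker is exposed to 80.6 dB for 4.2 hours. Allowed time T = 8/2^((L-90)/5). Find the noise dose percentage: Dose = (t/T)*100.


T_allowed = 8 / 2^((80.6 - 90)/5) = 29.446 hr
Dose = 4.2 / 29.446 * 100 = 14.263 %


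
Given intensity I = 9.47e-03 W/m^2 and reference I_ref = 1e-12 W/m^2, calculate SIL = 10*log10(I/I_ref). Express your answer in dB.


I / I_ref = 9.47e-03 / 1e-12 = 9.47e+09
SIL = 10 * log10(9.47e+09) = 99.763 dB


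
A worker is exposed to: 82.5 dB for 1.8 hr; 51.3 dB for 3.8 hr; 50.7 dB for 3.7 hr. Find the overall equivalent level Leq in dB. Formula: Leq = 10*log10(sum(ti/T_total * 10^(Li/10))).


T_total = 1.8 + 3.8 + 3.7 = 9.3 hr
(1.8/9.3) * 10^(82.5/10) = 3.44183e+07
(3.8/9.3) * 10^(51.3/10) = 55118.9
(3.7/9.3) * 10^(50.7/10) = 46743.2
Sum = 3.44183e+07 + 55118.9 + 46743.2 = 3.45202e+07
Leq = 10*log10(3.45202e+07) = 75.381 dB


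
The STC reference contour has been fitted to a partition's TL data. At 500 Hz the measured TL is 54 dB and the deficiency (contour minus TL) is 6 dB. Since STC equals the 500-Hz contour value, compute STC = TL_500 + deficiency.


By ASTM E413, STC = value of the fitted reference contour at 500 Hz.
Contour value at 500 Hz = TL_500 + deficiency = 54 + 6 = 60
STC = 60


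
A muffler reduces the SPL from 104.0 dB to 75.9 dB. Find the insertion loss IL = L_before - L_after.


Insertion loss = SPL without muffler - SPL with muffler
IL = 104.0 - 75.9 = 28.1 dB


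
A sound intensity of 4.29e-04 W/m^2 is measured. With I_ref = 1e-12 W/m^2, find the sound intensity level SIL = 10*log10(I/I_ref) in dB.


I / I_ref = 4.29e-04 / 1e-12 = 4.29e+08
SIL = 10 * log10(4.29e+08) = 86.325 dB


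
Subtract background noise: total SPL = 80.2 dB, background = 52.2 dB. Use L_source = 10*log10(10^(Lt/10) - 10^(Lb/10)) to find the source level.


10^(80.2/10) = 1.04713e+08
10^(52.2/10) = 165959
Difference = 1.04713e+08 - 165959 = 1.04547e+08
L_source = 10*log10(1.04547e+08) = 80.193 dB


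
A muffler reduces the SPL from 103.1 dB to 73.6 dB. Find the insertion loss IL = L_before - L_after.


Insertion loss = SPL without muffler - SPL with muffler
IL = 103.1 - 73.6 = 29.5 dB


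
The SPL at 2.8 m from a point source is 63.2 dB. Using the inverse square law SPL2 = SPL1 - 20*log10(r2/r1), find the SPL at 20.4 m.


r2/r1 = 20.4/2.8 = 7.28571
Correction = 20*log10(7.28571) = 17.2494 dB
SPL2 = 63.2 - 17.2494 = 45.951 dB


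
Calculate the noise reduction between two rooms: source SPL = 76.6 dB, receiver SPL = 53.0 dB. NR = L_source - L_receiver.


NR = L_source - L_receiver (difference between source and receiving room levels)
NR = 76.6 - 53.0 = 23.6 dB


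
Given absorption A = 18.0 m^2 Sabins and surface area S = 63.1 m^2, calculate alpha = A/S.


Absorption coefficient = absorbed power / incident power
alpha = A / S = 18.0 / 63.1 = 0.28526


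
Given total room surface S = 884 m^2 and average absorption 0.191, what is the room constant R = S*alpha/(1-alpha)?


R = 884 * 0.191 / (1 - 0.191) = 208.71 m^2


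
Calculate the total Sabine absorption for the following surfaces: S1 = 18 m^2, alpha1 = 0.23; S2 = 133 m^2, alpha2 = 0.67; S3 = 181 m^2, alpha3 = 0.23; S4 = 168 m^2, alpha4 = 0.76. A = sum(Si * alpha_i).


18 * 0.23 = 4.14
133 * 0.67 = 89.11
181 * 0.23 = 41.63
168 * 0.76 = 127.68
A_total = 4.14 + 89.11 + 41.63 + 127.68 = 262.56 m^2


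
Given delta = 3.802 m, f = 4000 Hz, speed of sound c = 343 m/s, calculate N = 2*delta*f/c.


N = 2*delta*f/c = 2*delta/lambda, where lambda = c/f
lambda = 343 / 4000 = 0.08575 m
N = 2 * 3.802 / 0.08575 = 88.676


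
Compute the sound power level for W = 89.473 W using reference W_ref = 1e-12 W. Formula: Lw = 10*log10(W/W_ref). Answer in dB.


W / W_ref = 89.473 / 1e-12 = 8.9473e+13
Lw = 10 * log10(8.9473e+13) = 139.52 dB


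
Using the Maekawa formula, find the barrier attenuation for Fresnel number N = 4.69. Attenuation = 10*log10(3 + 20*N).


3 + 20*N = 3 + 20*4.69 = 96.8
Att = 10*log10(96.8) = 19.859 dB


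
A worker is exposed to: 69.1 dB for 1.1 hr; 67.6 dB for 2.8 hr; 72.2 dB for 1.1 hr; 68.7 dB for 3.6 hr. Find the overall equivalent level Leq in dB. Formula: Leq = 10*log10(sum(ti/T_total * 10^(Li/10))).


T_total = 1.1 + 2.8 + 1.1 + 3.6 = 8.6 hr
(1.1/8.6) * 10^(69.1/10) = 1.03967e+06
(2.8/8.6) * 10^(67.6/10) = 1.87353e+06
(1.1/8.6) * 10^(72.2/10) = 2.12273e+06
(3.6/8.6) * 10^(68.7/10) = 3.10316e+06
Sum = 1.03967e+06 + 1.87353e+06 + 2.12273e+06 + 3.10316e+06 = 8.13909e+06
Leq = 10*log10(8.13909e+06) = 69.106 dB


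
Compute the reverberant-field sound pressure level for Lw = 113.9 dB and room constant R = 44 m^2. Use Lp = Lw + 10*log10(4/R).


4/R = 4/44 = 0.0909091
Lp = 113.9 + 10*log10(0.0909091) = 103.49 dB


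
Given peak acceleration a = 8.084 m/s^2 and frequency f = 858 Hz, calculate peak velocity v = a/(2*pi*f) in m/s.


omega = 2*pi*f = 2*pi*858 = 5390.97 rad/s
v = a / omega = 8.084 / 5390.97 = 0.0014995 m/s


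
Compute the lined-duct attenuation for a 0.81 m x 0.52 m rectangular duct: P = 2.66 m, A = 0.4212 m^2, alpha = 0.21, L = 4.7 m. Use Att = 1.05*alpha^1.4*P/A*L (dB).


alpha^1.4 = 0.21^1.4 = 0.112488
Attenuation rate = 1.05 * alpha^1.4 * P / A
= 1.05 * 0.112488 * 2.66 / 0.4212 = 0.745914 dB/m
Total Att = 0.745914 * 4.7 = 3.5058 dB


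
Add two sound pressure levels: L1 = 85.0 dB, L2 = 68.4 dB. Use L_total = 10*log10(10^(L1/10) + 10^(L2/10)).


10^(85.0/10) = 3.16228e+08
10^(68.4/10) = 6.91831e+06
Sum = 3.16228e+08 + 6.91831e+06 = 3.23146e+08
L_total = 10*log10(3.23146e+08) = 85.094 dB


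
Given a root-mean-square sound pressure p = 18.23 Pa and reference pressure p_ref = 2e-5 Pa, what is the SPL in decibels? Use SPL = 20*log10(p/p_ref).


p / p_ref = 18.23 / 2e-5 = 911500
SPL = 20 * log10(911500) = 119.2 dB


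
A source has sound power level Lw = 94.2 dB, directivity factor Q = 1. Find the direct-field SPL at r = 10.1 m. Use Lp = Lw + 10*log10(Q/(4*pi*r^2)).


4*pi*r^2 = 4*pi*10.1^2 = 1281.9 m^2
Q / (4*pi*r^2) = 1 / 1281.9 = 0.000780092
Lp = 94.2 + 10*log10(0.000780092) = 63.121 dB


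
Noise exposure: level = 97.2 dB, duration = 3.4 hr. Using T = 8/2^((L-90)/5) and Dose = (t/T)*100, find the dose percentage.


T_allowed = 8 / 2^((97.2 - 90)/5) = 2.94854 hr
Dose = 3.4 / 2.94854 * 100 = 115.31 %


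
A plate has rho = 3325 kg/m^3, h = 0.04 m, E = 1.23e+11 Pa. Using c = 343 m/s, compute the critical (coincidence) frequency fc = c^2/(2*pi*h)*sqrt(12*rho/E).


12*rho/E = 12*3325/1.23e+11 = 3.2439e-07
sqrt(12*rho/E) = sqrt(3.2439e-07) = 0.000569552
c^2/(2*pi*h) = 343^2/(2*pi*0.04) = 468110
fc = 468110 * 0.000569552 = 266.61 Hz


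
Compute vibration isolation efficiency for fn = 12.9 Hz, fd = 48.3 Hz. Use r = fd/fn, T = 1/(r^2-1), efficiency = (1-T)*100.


r = 48.3 / 12.9 = 3.74419
r^2 - 1 = 3.74419^2 - 1 = 13.019
T = 1/13.019 = 0.0768108
Efficiency = (1 - 0.0768108)*100 = 92.319 %


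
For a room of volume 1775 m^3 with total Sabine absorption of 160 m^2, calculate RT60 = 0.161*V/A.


RT60 = 0.161 * 1775 / 160 = 1.7861 s


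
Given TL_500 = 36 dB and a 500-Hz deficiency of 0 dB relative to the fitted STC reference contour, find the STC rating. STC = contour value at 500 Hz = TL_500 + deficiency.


By ASTM E413, STC = value of the fitted reference contour at 500 Hz.
Contour value at 500 Hz = TL_500 + deficiency = 36 + 0 = 36
STC = 36


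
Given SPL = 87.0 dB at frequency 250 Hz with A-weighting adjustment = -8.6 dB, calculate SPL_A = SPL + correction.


A-weighting table: 250 Hz -> -8.6 dB correction
SPL_A = SPL + correction = 87.0 + (-8.6) = 78.4 dBA


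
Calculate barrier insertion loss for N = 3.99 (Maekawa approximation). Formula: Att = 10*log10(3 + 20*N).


3 + 20*N = 3 + 20*3.99 = 82.8
Att = 10*log10(82.8) = 19.18 dB


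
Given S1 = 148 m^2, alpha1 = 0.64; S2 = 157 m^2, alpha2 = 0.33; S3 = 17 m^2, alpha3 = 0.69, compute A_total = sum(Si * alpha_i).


148 * 0.64 = 94.72
157 * 0.33 = 51.81
17 * 0.69 = 11.73
A_total = 94.72 + 51.81 + 11.73 = 158.26 m^2


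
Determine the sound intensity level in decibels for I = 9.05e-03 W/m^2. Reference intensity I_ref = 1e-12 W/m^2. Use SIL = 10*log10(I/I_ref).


I / I_ref = 9.05e-03 / 1e-12 = 9.05e+09
SIL = 10 * log10(9.05e+09) = 99.566 dB


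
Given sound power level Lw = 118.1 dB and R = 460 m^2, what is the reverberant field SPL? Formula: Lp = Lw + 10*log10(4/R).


4/R = 4/460 = 0.00869565
Lp = 118.1 + 10*log10(0.00869565) = 97.493 dB


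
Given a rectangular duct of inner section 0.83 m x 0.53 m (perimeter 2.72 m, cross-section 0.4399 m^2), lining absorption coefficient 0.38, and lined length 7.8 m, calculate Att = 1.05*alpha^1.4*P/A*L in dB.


alpha^1.4 = 0.38^1.4 = 0.258046
Attenuation rate = 1.05 * alpha^1.4 * P / A
= 1.05 * 0.258046 * 2.72 / 0.4399 = 1.67533 dB/m
Total Att = 1.67533 * 7.8 = 13.068 dB


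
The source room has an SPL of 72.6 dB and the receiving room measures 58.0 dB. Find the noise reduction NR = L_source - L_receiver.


NR = L_source - L_receiver (difference between source and receiving room levels)
NR = 72.6 - 58.0 = 14.6 dB


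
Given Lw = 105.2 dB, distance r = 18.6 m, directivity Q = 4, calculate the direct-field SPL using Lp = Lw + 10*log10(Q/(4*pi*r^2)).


4*pi*r^2 = 4*pi*18.6^2 = 4347.46 m^2
Q / (4*pi*r^2) = 4 / 4347.46 = 0.000920077
Lp = 105.2 + 10*log10(0.000920077) = 74.838 dB


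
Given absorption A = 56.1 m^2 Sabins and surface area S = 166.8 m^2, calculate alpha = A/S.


Absorption coefficient = absorbed power / incident power
alpha = A / S = 56.1 / 166.8 = 0.33633


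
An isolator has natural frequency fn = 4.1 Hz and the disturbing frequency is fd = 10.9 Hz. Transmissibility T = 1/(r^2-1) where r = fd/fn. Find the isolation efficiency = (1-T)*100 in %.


r = 10.9 / 4.1 = 2.65854
r^2 - 1 = 2.65854^2 - 1 = 6.06783
T = 1/6.06783 = 0.164804
Efficiency = (1 - 0.164804)*100 = 83.52 %


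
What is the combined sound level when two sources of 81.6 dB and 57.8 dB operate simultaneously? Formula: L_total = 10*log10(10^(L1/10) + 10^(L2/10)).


10^(81.6/10) = 1.44544e+08
10^(57.8/10) = 602560
Sum = 1.44544e+08 + 602560 = 1.45147e+08
L_total = 10*log10(1.45147e+08) = 81.618 dB


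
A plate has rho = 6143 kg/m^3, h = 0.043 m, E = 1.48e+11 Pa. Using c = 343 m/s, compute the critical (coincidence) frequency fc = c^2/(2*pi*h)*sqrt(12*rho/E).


12*rho/E = 12*6143/1.48e+11 = 4.98081e-07
sqrt(12*rho/E) = sqrt(4.98081e-07) = 0.000705749
c^2/(2*pi*h) = 343^2/(2*pi*0.043) = 435452
fc = 435452 * 0.000705749 = 307.32 Hz


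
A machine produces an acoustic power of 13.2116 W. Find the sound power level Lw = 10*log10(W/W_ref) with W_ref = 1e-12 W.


W / W_ref = 13.2116 / 1e-12 = 1.32116e+13
Lw = 10 * log10(1.32116e+13) = 131.21 dB


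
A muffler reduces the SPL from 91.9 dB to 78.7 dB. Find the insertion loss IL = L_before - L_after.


Insertion loss = SPL without muffler - SPL with muffler
IL = 91.9 - 78.7 = 13.2 dB


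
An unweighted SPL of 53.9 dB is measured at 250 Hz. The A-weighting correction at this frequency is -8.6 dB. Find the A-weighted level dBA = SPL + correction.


A-weighting table: 250 Hz -> -8.6 dB correction
SPL_A = SPL + correction = 53.9 + (-8.6) = 45.3 dBA


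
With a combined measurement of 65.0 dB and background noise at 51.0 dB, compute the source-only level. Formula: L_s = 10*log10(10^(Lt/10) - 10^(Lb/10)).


10^(65.0/10) = 3.16228e+06
10^(51.0/10) = 125893
Difference = 3.16228e+06 - 125893 = 3.03639e+06
L_source = 10*log10(3.03639e+06) = 64.824 dB


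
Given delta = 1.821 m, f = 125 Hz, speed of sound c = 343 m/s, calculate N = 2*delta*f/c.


N = 2*delta*f/c = 2*delta/lambda, where lambda = c/f
lambda = 343 / 125 = 2.744 m
N = 2 * 1.821 / 2.744 = 1.3273


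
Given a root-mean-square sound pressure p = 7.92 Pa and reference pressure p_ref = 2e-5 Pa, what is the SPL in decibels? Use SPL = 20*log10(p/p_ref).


p / p_ref = 7.92 / 2e-5 = 396000
SPL = 20 * log10(396000) = 111.95 dB


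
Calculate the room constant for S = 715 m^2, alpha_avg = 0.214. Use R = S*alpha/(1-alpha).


R = 715 * 0.214 / (1 - 0.214) = 194.67 m^2


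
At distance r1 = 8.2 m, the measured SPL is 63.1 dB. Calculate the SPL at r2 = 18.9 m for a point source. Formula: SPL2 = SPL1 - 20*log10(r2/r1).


r2/r1 = 18.9/8.2 = 2.30488
Correction = 20*log10(2.30488) = 7.25297 dB
SPL2 = 63.1 - 7.25297 = 55.847 dB


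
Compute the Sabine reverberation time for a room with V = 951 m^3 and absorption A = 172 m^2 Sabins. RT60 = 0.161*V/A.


RT60 = 0.161 * 951 / 172 = 0.89018 s


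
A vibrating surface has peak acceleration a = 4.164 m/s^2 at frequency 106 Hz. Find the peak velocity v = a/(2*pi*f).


omega = 2*pi*f = 2*pi*106 = 666.018 rad/s
v = a / omega = 4.164 / 666.018 = 0.0062521 m/s


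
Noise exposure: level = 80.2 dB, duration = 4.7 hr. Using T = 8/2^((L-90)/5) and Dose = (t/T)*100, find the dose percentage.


T_allowed = 8 / 2^((80.2 - 90)/5) = 31.125 hr
Dose = 4.7 / 31.125 * 100 = 15.1 %


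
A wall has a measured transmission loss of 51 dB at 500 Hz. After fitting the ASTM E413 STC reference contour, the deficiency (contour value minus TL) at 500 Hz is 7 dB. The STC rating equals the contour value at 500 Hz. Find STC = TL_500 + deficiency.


By ASTM E413, STC = value of the fitted reference contour at 500 Hz.
Contour value at 500 Hz = TL_500 + deficiency = 51 + 7 = 58
STC = 58


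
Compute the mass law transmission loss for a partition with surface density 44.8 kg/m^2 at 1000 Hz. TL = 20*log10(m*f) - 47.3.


m * f = 44.8 * 1000 = 44800
20*log10(44800) = 93.0256 dB
TL = 93.0256 - 47.3 = 45.726 dB


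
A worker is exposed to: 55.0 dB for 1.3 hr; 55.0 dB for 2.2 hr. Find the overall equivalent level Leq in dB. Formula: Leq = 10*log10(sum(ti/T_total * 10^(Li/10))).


T_total = 1.3 + 2.2 = 3.5 hr
(1.3/3.5) * 10^(55.0/10) = 117456
(2.2/3.5) * 10^(55.0/10) = 198772
Sum = 117456 + 198772 = 316228
Leq = 10*log10(316228) = 55 dB


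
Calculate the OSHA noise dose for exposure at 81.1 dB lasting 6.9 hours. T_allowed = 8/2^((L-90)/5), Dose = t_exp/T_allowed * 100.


T_allowed = 8 / 2^((81.1 - 90)/5) = 27.4741 hr
Dose = 6.9 / 27.4741 * 100 = 25.115 %


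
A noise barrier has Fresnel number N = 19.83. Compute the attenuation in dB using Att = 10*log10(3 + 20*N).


3 + 20*N = 3 + 20*19.83 = 399.6
Att = 10*log10(399.6) = 26.016 dB


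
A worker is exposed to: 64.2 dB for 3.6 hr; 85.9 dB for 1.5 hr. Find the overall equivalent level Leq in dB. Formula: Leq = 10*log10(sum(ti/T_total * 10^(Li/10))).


T_total = 3.6 + 1.5 = 5.1 hr
(3.6/5.1) * 10^(64.2/10) = 1.85666e+06
(1.5/5.1) * 10^(85.9/10) = 1.14425e+08
Sum = 1.85666e+06 + 1.14425e+08 = 1.16282e+08
Leq = 10*log10(1.16282e+08) = 80.655 dB


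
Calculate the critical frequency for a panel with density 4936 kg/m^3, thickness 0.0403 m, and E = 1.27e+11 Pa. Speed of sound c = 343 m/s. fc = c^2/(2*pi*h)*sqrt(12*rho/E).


12*rho/E = 12*4936/1.27e+11 = 4.66394e-07
sqrt(12*rho/E) = sqrt(4.66394e-07) = 0.00068293
c^2/(2*pi*h) = 343^2/(2*pi*0.0403) = 464626
fc = 464626 * 0.00068293 = 317.31 Hz


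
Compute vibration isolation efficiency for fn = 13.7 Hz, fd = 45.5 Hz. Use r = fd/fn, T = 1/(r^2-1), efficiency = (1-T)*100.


r = 45.5 / 13.7 = 3.32117
r^2 - 1 = 3.32117^2 - 1 = 10.0302
T = 1/10.0302 = 0.0996989
Efficiency = (1 - 0.0996989)*100 = 90.03 %


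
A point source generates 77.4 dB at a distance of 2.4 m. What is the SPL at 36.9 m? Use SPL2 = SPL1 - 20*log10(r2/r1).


r2/r1 = 36.9/2.4 = 15.375
Correction = 20*log10(15.375) = 23.7363 dB
SPL2 = 77.4 - 23.7363 = 53.664 dB


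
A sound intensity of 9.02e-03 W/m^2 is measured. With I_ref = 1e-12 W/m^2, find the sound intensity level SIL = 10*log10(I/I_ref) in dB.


I / I_ref = 9.02e-03 / 1e-12 = 9.02e+09
SIL = 10 * log10(9.02e+09) = 99.552 dB


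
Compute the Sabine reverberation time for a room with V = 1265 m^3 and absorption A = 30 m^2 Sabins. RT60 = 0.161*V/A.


RT60 = 0.161 * 1265 / 30 = 6.7888 s


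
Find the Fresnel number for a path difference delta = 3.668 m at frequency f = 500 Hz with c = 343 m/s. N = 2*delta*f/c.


N = 2*delta*f/c = 2*delta/lambda, where lambda = c/f
lambda = 343 / 500 = 0.686 m
N = 2 * 3.668 / 0.686 = 10.694


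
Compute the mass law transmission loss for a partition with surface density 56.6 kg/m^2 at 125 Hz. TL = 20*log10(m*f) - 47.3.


m * f = 56.6 * 125 = 7075
20*log10(7075) = 76.9945 dB
TL = 76.9945 - 47.3 = 29.695 dB


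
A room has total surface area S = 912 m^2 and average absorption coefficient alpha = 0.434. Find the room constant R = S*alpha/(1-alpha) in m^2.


R = 912 * 0.434 / (1 - 0.434) = 699.31 m^2


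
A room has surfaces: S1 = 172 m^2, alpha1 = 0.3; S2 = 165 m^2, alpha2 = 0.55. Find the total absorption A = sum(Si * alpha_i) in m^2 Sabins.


172 * 0.3 = 51.6
165 * 0.55 = 90.75
A_total = 51.6 + 90.75 = 142.35 m^2


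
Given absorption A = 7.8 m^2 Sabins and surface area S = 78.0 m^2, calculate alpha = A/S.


Absorption coefficient = absorbed power / incident power
alpha = A / S = 7.8 / 78.0 = 0.1


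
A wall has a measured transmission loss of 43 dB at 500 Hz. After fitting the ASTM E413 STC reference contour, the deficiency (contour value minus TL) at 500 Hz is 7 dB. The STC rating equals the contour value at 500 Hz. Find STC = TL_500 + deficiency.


By ASTM E413, STC = value of the fitted reference contour at 500 Hz.
Contour value at 500 Hz = TL_500 + deficiency = 43 + 7 = 50
STC = 50


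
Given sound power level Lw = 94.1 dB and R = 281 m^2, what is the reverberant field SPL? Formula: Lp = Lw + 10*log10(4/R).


4/R = 4/281 = 0.0142349
Lp = 94.1 + 10*log10(0.0142349) = 75.634 dB


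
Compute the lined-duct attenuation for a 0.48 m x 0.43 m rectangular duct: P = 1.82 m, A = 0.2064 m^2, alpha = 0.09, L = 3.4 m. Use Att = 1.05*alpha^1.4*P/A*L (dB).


alpha^1.4 = 0.09^1.4 = 0.034351
Attenuation rate = 1.05 * alpha^1.4 * P / A
= 1.05 * 0.034351 * 1.82 / 0.2064 = 0.318046 dB/m
Total Att = 0.318046 * 3.4 = 1.0814 dB


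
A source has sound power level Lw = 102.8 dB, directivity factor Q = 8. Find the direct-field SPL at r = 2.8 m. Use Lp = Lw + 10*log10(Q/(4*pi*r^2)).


4*pi*r^2 = 4*pi*2.8^2 = 98.5203 m^2
Q / (4*pi*r^2) = 8 / 98.5203 = 0.0812015
Lp = 102.8 + 10*log10(0.0812015) = 91.896 dB


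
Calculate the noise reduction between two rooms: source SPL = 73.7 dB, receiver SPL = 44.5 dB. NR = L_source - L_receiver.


NR = L_source - L_receiver (difference between source and receiving room levels)
NR = 73.7 - 44.5 = 29.2 dB


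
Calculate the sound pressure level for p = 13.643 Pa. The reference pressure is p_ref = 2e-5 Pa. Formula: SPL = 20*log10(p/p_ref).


p / p_ref = 13.643 / 2e-5 = 682150
SPL = 20 * log10(682150) = 116.68 dB


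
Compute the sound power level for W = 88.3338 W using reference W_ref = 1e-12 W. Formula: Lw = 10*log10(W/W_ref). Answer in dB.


W / W_ref = 88.3338 / 1e-12 = 8.83338e+13
Lw = 10 * log10(8.83338e+13) = 139.46 dB


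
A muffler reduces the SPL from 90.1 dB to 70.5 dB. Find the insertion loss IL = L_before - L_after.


Insertion loss = SPL without muffler - SPL with muffler
IL = 90.1 - 70.5 = 19.6 dB


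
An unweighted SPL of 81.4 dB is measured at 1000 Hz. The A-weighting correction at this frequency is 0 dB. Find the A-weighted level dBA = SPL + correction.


A-weighting table: 1000 Hz -> 0 dB correction
SPL_A = SPL + correction = 81.4 + (0) = 81.4 dBA


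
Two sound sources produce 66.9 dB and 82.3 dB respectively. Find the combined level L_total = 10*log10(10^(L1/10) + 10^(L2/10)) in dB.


10^(66.9/10) = 4.89779e+06
10^(82.3/10) = 1.69824e+08
Sum = 4.89779e+06 + 1.69824e+08 = 1.74722e+08
L_total = 10*log10(1.74722e+08) = 82.423 dB


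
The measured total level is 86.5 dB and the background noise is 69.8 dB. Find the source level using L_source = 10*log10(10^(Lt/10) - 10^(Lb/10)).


10^(86.5/10) = 4.46684e+08
10^(69.8/10) = 9.54993e+06
Difference = 4.46684e+08 - 9.54993e+06 = 4.37134e+08
L_source = 10*log10(4.37134e+08) = 86.406 dB


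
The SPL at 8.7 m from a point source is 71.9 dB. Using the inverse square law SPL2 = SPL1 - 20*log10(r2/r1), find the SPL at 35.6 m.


r2/r1 = 35.6/8.7 = 4.09195
Correction = 20*log10(4.09195) = 12.2386 dB
SPL2 = 71.9 - 12.2386 = 59.661 dB


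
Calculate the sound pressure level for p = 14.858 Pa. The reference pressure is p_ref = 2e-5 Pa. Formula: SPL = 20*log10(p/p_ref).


p / p_ref = 14.858 / 2e-5 = 742900
SPL = 20 * log10(742900) = 117.42 dB


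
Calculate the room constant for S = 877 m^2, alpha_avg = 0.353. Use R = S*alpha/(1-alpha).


R = 877 * 0.353 / (1 - 0.353) = 478.49 m^2


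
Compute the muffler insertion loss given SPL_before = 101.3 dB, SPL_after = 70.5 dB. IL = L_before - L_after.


Insertion loss = SPL without muffler - SPL with muffler
IL = 101.3 - 70.5 = 30.8 dB


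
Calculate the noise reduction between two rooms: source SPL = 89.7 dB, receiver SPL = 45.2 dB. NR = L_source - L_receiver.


NR = L_source - L_receiver (difference between source and receiving room levels)
NR = 89.7 - 45.2 = 44.5 dB


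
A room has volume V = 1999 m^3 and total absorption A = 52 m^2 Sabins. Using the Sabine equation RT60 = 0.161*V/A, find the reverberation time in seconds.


RT60 = 0.161 * 1999 / 52 = 6.1892 s


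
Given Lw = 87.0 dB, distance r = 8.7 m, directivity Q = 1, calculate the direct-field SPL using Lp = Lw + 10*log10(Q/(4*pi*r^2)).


4*pi*r^2 = 4*pi*8.7^2 = 951.149 m^2
Q / (4*pi*r^2) = 1 / 951.149 = 0.00105136
Lp = 87.0 + 10*log10(0.00105136) = 57.218 dB


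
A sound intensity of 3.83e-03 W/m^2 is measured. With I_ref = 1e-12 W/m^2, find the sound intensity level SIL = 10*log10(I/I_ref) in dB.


I / I_ref = 3.83e-03 / 1e-12 = 3.83e+09
SIL = 10 * log10(3.83e+09) = 95.832 dB


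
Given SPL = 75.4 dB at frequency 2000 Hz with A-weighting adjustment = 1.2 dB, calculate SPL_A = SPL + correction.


A-weighting table: 2000 Hz -> 1.2 dB correction
SPL_A = SPL + correction = 75.4 + (1.2) = 76.6 dBA


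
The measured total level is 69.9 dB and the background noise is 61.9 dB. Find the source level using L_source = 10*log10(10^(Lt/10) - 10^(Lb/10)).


10^(69.9/10) = 9.77237e+06
10^(61.9/10) = 1.54882e+06
Difference = 9.77237e+06 - 1.54882e+06 = 8.22355e+06
L_source = 10*log10(8.22355e+06) = 69.151 dB


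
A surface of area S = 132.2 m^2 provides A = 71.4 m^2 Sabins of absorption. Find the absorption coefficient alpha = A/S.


Absorption coefficient = absorbed power / incident power
alpha = A / S = 71.4 / 132.2 = 0.54009


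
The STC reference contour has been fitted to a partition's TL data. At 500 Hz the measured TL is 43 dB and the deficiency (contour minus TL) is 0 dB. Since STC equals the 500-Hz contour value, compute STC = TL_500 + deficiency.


By ASTM E413, STC = value of the fitted reference contour at 500 Hz.
Contour value at 500 Hz = TL_500 + deficiency = 43 + 0 = 43
STC = 43


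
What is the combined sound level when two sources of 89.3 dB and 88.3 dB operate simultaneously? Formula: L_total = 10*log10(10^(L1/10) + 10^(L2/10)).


10^(89.3/10) = 8.51138e+08
10^(88.3/10) = 6.76083e+08
Sum = 8.51138e+08 + 6.76083e+08 = 1.52722e+09
L_total = 10*log10(1.52722e+09) = 91.839 dB


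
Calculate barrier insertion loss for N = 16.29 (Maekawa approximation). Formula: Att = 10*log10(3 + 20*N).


3 + 20*N = 3 + 20*16.29 = 328.8
Att = 10*log10(328.8) = 25.169 dB


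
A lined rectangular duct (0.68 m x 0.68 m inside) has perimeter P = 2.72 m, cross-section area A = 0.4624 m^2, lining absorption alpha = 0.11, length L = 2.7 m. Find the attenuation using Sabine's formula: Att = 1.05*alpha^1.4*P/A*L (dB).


alpha^1.4 = 0.11^1.4 = 0.0454935
Attenuation rate = 1.05 * alpha^1.4 * P / A
= 1.05 * 0.0454935 * 2.72 / 0.4624 = 0.280989 dB/m
Total Att = 0.280989 * 2.7 = 0.75867 dB


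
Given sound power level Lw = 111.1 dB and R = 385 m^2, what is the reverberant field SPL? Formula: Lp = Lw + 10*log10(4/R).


4/R = 4/385 = 0.0103896
Lp = 111.1 + 10*log10(0.0103896) = 91.266 dB


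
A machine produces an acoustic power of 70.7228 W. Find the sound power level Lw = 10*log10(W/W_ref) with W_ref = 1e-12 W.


W / W_ref = 70.7228 / 1e-12 = 7.07228e+13
Lw = 10 * log10(7.07228e+13) = 138.5 dB


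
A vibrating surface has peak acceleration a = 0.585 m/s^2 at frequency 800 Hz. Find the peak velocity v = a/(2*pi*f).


omega = 2*pi*f = 2*pi*800 = 5026.55 rad/s
v = a / omega = 0.585 / 5026.55 = 0.00011638 m/s


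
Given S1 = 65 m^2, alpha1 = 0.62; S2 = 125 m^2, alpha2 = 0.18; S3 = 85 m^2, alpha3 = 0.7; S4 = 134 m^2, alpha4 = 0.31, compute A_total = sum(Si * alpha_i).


65 * 0.62 = 40.3
125 * 0.18 = 22.5
85 * 0.7 = 59.5
134 * 0.31 = 41.54
A_total = 40.3 + 22.5 + 59.5 + 41.54 = 163.84 m^2


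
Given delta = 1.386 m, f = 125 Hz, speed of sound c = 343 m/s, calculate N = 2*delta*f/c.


N = 2*delta*f/c = 2*delta/lambda, where lambda = c/f
lambda = 343 / 125 = 2.744 m
N = 2 * 1.386 / 2.744 = 1.0102


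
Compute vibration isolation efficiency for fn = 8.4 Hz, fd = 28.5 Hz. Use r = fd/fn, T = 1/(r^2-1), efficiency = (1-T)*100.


r = 28.5 / 8.4 = 3.39286
r^2 - 1 = 3.39286^2 - 1 = 10.5115
T = 1/10.5115 = 0.0951339
Efficiency = (1 - 0.0951339)*100 = 90.487 %


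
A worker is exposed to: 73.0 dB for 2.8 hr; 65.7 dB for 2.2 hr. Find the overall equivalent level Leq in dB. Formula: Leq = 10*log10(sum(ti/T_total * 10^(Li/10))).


T_total = 2.8 + 2.2 = 5.0 hr
(2.8/5.0) * 10^(73.0/10) = 1.11735e+07
(2.2/5.0) * 10^(65.7/10) = 1.63476e+06
Sum = 1.11735e+07 + 1.63476e+06 = 1.28083e+07
Leq = 10*log10(1.28083e+07) = 71.075 dB


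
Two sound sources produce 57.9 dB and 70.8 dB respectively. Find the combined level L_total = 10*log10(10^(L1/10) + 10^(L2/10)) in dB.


10^(57.9/10) = 616595
10^(70.8/10) = 1.20226e+07
Sum = 616595 + 1.20226e+07 = 1.26392e+07
L_total = 10*log10(1.26392e+07) = 71.017 dB


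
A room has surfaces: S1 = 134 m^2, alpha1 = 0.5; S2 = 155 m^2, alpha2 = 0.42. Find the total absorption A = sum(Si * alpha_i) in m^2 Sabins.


134 * 0.5 = 67
155 * 0.42 = 65.1
A_total = 67 + 65.1 = 132.1 m^2


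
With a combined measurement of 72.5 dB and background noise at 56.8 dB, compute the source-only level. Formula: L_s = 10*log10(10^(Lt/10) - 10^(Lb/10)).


10^(72.5/10) = 1.77828e+07
10^(56.8/10) = 478630
Difference = 1.77828e+07 - 478630 = 1.73042e+07
L_source = 10*log10(1.73042e+07) = 72.382 dB


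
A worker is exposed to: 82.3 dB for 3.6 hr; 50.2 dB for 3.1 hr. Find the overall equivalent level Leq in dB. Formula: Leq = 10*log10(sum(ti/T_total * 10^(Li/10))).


T_total = 3.6 + 3.1 = 6.7 hr
(3.6/6.7) * 10^(82.3/10) = 9.12489e+07
(3.1/6.7) * 10^(50.2/10) = 48449.2
Sum = 9.12489e+07 + 48449.2 = 9.12973e+07
Leq = 10*log10(9.12973e+07) = 79.605 dB


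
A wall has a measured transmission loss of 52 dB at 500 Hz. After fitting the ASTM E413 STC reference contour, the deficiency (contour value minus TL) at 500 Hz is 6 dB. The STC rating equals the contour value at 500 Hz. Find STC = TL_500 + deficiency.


By ASTM E413, STC = value of the fitted reference contour at 500 Hz.
Contour value at 500 Hz = TL_500 + deficiency = 52 + 6 = 58
STC = 58


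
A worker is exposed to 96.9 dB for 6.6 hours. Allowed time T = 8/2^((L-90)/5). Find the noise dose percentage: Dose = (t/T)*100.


T_allowed = 8 / 2^((96.9 - 90)/5) = 3.07375 hr
Dose = 6.6 / 3.07375 * 100 = 214.72 %


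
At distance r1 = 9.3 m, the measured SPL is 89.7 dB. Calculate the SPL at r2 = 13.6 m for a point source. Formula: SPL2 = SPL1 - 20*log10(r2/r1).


r2/r1 = 13.6/9.3 = 1.46237
Correction = 20*log10(1.46237) = 3.30115 dB
SPL2 = 89.7 - 3.30115 = 86.399 dB


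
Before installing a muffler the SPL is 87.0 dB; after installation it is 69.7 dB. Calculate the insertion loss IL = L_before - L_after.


Insertion loss = SPL without muffler - SPL with muffler
IL = 87.0 - 69.7 = 17.3 dB


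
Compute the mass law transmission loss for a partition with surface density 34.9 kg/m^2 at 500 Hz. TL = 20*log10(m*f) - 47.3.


m * f = 34.9 * 500 = 17450
20*log10(17450) = 84.8359 dB
TL = 84.8359 - 47.3 = 37.536 dB


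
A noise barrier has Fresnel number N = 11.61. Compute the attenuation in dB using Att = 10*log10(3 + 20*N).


3 + 20*N = 3 + 20*11.61 = 235.2
Att = 10*log10(235.2) = 23.714 dB


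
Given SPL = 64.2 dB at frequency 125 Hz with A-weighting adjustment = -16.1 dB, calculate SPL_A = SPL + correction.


A-weighting table: 125 Hz -> -16.1 dB correction
SPL_A = SPL + correction = 64.2 + (-16.1) = 48.1 dBA


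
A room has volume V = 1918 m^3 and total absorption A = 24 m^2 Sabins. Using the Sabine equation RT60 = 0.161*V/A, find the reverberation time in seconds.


RT60 = 0.161 * 1918 / 24 = 12.867 s


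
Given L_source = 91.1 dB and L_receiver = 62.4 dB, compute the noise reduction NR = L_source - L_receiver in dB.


NR = L_source - L_receiver (difference between source and receiving room levels)
NR = 91.1 - 62.4 = 28.7 dB


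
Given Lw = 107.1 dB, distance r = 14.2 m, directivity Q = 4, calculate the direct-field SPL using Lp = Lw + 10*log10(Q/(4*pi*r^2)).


4*pi*r^2 = 4*pi*14.2^2 = 2533.88 m^2
Q / (4*pi*r^2) = 4 / 2533.88 = 0.00157861
Lp = 107.1 + 10*log10(0.00157861) = 79.083 dB


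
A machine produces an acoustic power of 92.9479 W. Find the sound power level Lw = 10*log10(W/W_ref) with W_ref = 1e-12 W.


W / W_ref = 92.9479 / 1e-12 = 9.29479e+13
Lw = 10 * log10(9.29479e+13) = 139.68 dB


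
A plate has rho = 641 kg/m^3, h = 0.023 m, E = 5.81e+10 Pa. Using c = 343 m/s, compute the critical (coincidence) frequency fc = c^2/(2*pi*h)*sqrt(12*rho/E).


12*rho/E = 12*641/5.81e+10 = 1.32392e-07
sqrt(12*rho/E) = sqrt(1.32392e-07) = 0.000363857
c^2/(2*pi*h) = 343^2/(2*pi*0.023) = 814105
fc = 814105 * 0.000363857 = 296.22 Hz


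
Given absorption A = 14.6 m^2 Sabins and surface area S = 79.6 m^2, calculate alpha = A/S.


Absorption coefficient = absorbed power / incident power
alpha = A / S = 14.6 / 79.6 = 0.18342


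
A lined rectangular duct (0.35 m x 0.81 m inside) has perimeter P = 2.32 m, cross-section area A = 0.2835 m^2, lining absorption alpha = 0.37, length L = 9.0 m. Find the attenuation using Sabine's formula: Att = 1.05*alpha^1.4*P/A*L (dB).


alpha^1.4 = 0.37^1.4 = 0.248589
Attenuation rate = 1.05 * alpha^1.4 * P / A
= 1.05 * 0.248589 * 2.32 / 0.2835 = 2.13602 dB/m
Total Att = 2.13602 * 9.0 = 19.224 dB


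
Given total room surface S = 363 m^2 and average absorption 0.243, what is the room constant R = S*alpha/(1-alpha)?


R = 363 * 0.243 / (1 - 0.243) = 116.52 m^2


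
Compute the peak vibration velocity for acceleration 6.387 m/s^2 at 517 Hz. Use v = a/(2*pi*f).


omega = 2*pi*f = 2*pi*517 = 3248.41 rad/s
v = a / omega = 6.387 / 3248.41 = 0.0019662 m/s


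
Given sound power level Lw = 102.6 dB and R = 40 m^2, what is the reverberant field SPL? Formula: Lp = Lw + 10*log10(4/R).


4/R = 4/40 = 0.1
Lp = 102.6 + 10*log10(0.1) = 92.6 dB


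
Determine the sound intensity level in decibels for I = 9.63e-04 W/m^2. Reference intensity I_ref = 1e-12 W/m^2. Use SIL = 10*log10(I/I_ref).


I / I_ref = 9.63e-04 / 1e-12 = 9.63e+08
SIL = 10 * log10(9.63e+08) = 89.836 dB


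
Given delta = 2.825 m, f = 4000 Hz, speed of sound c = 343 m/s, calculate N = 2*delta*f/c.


N = 2*delta*f/c = 2*delta/lambda, where lambda = c/f
lambda = 343 / 4000 = 0.08575 m
N = 2 * 2.825 / 0.08575 = 65.889


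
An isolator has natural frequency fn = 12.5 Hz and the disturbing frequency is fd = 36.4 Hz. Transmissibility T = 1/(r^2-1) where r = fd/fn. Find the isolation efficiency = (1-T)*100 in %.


r = 36.4 / 12.5 = 2.912
r^2 - 1 = 2.912^2 - 1 = 7.47974
T = 1/7.47974 = 0.133694
Efficiency = (1 - 0.133694)*100 = 86.631 %


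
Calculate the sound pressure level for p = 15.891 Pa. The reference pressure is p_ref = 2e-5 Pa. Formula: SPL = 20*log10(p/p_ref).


p / p_ref = 15.891 / 2e-5 = 794550
SPL = 20 * log10(794550) = 118 dB


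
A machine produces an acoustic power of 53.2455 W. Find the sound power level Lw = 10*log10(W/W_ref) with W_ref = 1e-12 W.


W / W_ref = 53.2455 / 1e-12 = 5.32455e+13
Lw = 10 * log10(5.32455e+13) = 137.26 dB


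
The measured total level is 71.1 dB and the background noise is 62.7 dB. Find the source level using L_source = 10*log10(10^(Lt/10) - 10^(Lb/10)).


10^(71.1/10) = 1.28825e+07
10^(62.7/10) = 1.86209e+06
Difference = 1.28825e+07 - 1.86209e+06 = 1.10204e+07
L_source = 10*log10(1.10204e+07) = 70.422 dB
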